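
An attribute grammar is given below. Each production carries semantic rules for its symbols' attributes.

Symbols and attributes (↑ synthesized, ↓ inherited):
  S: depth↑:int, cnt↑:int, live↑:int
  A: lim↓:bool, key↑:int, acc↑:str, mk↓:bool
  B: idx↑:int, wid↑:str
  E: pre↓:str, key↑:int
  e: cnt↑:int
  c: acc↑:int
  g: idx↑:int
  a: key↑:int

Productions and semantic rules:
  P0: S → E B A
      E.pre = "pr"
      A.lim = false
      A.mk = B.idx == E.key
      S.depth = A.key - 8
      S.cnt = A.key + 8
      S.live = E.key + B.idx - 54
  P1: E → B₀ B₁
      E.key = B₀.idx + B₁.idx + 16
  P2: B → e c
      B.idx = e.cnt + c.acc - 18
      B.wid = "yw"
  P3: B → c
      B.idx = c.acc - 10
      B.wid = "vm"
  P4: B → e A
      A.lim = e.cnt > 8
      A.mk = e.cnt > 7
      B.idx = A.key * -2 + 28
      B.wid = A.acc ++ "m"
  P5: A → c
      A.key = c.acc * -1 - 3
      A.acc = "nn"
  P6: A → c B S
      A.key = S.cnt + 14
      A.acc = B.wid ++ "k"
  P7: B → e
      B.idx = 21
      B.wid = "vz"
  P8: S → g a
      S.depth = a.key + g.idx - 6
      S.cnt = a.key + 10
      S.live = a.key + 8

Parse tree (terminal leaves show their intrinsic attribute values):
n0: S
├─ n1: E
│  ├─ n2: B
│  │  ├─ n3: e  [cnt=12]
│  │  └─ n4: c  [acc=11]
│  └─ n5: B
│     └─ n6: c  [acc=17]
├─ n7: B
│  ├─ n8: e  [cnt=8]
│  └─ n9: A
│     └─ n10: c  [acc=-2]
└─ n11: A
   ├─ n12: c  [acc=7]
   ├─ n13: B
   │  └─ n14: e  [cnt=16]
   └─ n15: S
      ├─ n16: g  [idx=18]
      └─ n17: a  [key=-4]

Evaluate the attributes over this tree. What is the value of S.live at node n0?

1. n1.pre = "pr"  ["pr"]
2. n3.cnt = 12  [terminal]
3. n4.acc = 11  [terminal]
4. n2.idx = 5  [e.cnt + c.acc - 18]
5. n2.wid = "yw"  ["yw"]
6. n6.acc = 17  [terminal]
7. n5.idx = 7  [c.acc - 10]
8. n5.wid = "vm"  ["vm"]
9. n1.key = 28  [B₀.idx + B₁.idx + 16]
10. n8.cnt = 8  [terminal]
11. n9.lim = false  [e.cnt > 8]
12. n9.mk = true  [e.cnt > 7]
13. n10.acc = -2  [terminal]
14. n9.key = -1  [c.acc * -1 - 3]
15. n9.acc = "nn"  ["nn"]
16. n7.idx = 30  [A.key * -2 + 28]
17. n7.wid = "nnm"  [A.acc ++ "m"]
18. n11.lim = false  [false]
19. n11.mk = false  [B.idx == E.key]
20. n12.acc = 7  [terminal]
21. n14.cnt = 16  [terminal]
22. n13.idx = 21  [21]
23. n13.wid = "vz"  ["vz"]
24. n16.idx = 18  [terminal]
25. n17.key = -4  [terminal]
26. n15.depth = 8  [a.key + g.idx - 6]
27. n15.cnt = 6  [a.key + 10]
28. n15.live = 4  [a.key + 8]
29. n11.key = 20  [S.cnt + 14]
30. n11.acc = "vzk"  [B.wid ++ "k"]
31. n0.depth = 12  [A.key - 8]
32. n0.cnt = 28  [A.key + 8]
33. n0.live = 4  [E.key + B.idx - 54]

4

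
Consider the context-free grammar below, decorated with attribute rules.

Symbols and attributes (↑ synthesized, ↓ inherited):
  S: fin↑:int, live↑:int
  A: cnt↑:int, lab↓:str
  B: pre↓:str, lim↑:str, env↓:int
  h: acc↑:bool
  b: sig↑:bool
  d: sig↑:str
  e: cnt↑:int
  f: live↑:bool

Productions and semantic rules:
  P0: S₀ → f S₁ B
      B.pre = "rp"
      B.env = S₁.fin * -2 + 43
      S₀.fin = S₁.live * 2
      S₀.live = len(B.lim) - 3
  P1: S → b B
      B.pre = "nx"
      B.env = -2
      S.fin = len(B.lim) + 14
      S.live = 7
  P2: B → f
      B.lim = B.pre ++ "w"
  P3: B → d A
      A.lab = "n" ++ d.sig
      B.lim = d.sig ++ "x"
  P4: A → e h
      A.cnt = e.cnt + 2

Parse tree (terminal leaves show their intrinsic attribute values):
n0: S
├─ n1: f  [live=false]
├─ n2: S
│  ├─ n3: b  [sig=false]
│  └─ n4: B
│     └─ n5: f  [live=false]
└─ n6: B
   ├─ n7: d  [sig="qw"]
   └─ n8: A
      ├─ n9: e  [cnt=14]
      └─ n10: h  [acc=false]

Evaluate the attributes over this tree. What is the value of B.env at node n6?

9

1. n1.live = false  [terminal]
2. n3.sig = false  [terminal]
3. n4.pre = "nx"  ["nx"]
4. n4.env = -2  [-2]
5. n5.live = false  [terminal]
6. n4.lim = "nxw"  [B.pre ++ "w"]
7. n2.fin = 17  [len(B.lim) + 14]
8. n2.live = 7  [7]
9. n6.pre = "rp"  ["rp"]
10. n6.env = 9  [S₁.fin * -2 + 43]
11. n7.sig = "qw"  [terminal]
12. n8.lab = "nqw"  ["n" ++ d.sig]
13. n9.cnt = 14  [terminal]
14. n10.acc = false  [terminal]
15. n8.cnt = 16  [e.cnt + 2]
16. n6.lim = "qwx"  [d.sig ++ "x"]
17. n0.fin = 14  [S₁.live * 2]
18. n0.live = 0  [len(B.lim) - 3]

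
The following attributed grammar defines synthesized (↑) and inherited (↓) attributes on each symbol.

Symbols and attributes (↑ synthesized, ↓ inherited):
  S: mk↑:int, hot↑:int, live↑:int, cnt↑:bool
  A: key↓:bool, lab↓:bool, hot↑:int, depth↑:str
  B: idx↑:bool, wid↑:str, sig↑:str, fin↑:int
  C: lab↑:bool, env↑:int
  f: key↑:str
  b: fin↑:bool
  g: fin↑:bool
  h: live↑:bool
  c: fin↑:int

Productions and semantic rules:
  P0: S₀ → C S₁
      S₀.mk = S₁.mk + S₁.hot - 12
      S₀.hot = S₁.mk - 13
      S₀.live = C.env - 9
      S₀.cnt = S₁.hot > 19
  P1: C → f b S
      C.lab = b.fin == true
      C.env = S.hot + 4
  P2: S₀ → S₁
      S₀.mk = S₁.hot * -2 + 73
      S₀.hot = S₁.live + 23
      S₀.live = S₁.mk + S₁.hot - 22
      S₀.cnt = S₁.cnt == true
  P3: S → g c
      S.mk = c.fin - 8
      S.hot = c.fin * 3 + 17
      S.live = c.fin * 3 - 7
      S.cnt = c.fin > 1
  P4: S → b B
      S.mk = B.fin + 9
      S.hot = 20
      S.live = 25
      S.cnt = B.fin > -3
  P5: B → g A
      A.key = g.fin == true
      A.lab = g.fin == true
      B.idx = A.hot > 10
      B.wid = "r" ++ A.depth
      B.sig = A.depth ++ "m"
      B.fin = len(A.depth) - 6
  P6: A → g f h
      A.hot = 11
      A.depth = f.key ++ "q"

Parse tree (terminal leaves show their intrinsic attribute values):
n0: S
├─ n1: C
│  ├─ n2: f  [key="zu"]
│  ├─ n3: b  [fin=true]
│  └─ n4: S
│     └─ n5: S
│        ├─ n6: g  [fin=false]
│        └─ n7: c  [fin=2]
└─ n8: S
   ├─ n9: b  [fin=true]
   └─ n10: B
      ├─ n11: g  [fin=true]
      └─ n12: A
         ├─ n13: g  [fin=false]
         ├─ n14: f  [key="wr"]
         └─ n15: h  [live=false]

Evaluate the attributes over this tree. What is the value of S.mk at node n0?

14

1. n2.key = "zu"  [terminal]
2. n3.fin = true  [terminal]
3. n6.fin = false  [terminal]
4. n7.fin = 2  [terminal]
5. n5.mk = -6  [c.fin - 8]
6. n5.hot = 23  [c.fin * 3 + 17]
7. n5.live = -1  [c.fin * 3 - 7]
8. n5.cnt = true  [c.fin > 1]
9. n4.mk = 27  [S₁.hot * -2 + 73]
10. n4.hot = 22  [S₁.live + 23]
11. n4.live = -5  [S₁.mk + S₁.hot - 22]
12. n4.cnt = true  [S₁.cnt == true]
13. n1.lab = true  [b.fin == true]
14. n1.env = 26  [S.hot + 4]
15. n9.fin = true  [terminal]
16. n11.fin = true  [terminal]
17. n12.key = true  [g.fin == true]
18. n12.lab = true  [g.fin == true]
19. n13.fin = false  [terminal]
20. n14.key = "wr"  [terminal]
21. n15.live = false  [terminal]
22. n12.hot = 11  [11]
23. n12.depth = "wrq"  [f.key ++ "q"]
24. n10.idx = true  [A.hot > 10]
25. n10.wid = "rwrq"  ["r" ++ A.depth]
26. n10.sig = "wrqm"  [A.depth ++ "m"]
27. n10.fin = -3  [len(A.depth) - 6]
28. n8.mk = 6  [B.fin + 9]
29. n8.hot = 20  [20]
30. n8.live = 25  [25]
31. n8.cnt = false  [B.fin > -3]
32. n0.mk = 14  [S₁.mk + S₁.hot - 12]
33. n0.hot = -7  [S₁.mk - 13]
34. n0.live = 17  [C.env - 9]
35. n0.cnt = true  [S₁.hot > 19]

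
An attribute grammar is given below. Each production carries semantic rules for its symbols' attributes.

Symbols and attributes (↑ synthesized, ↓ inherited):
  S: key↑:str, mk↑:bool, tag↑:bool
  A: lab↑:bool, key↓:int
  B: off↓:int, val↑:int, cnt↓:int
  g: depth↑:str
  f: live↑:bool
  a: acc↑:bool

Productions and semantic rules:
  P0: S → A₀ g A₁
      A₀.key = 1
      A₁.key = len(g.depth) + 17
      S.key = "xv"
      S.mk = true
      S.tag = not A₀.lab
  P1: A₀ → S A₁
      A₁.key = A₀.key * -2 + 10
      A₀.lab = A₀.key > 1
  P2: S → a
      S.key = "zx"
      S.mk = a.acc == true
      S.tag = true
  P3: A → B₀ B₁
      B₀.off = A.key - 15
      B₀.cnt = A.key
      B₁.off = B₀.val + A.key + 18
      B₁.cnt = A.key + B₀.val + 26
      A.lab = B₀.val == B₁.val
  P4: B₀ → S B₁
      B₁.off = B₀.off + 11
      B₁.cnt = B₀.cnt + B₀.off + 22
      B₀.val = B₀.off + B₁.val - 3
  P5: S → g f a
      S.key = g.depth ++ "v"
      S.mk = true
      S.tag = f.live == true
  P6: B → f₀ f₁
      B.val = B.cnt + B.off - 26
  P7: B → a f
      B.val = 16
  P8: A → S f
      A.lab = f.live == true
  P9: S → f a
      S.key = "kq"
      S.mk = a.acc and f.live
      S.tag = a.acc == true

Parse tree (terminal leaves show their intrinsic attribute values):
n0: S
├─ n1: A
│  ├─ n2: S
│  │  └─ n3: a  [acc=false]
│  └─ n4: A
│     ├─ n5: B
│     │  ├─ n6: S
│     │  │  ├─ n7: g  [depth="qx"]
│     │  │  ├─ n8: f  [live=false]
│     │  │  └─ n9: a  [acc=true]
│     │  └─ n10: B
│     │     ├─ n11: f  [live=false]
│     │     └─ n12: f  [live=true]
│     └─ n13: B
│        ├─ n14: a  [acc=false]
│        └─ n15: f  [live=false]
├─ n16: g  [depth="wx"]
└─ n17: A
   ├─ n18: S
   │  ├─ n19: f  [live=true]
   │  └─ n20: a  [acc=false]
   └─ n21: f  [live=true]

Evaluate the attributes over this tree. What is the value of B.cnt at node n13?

25

1. n1.key = 1  [1]
2. n3.acc = false  [terminal]
3. n2.key = "zx"  ["zx"]
4. n2.mk = false  [a.acc == true]
5. n2.tag = true  [true]
6. n4.key = 8  [A₀.key * -2 + 10]
7. n5.off = -7  [A.key - 15]
8. n5.cnt = 8  [A.key]
9. n7.depth = "qx"  [terminal]
10. n8.live = false  [terminal]
11. n9.acc = true  [terminal]
12. n6.key = "qxv"  [g.depth ++ "v"]
13. n6.mk = true  [true]
14. n6.tag = false  [f.live == true]
15. n10.off = 4  [B₀.off + 11]
16. n10.cnt = 23  [B₀.cnt + B₀.off + 22]
17. n11.live = false  [terminal]
18. n12.live = true  [terminal]
19. n10.val = 1  [B.cnt + B.off - 26]
20. n5.val = -9  [B₀.off + B₁.val - 3]
21. n13.off = 17  [B₀.val + A.key + 18]
22. n13.cnt = 25  [A.key + B₀.val + 26]
23. n14.acc = false  [terminal]
24. n15.live = false  [terminal]
25. n13.val = 16  [16]
26. n4.lab = false  [B₀.val == B₁.val]
27. n1.lab = false  [A₀.key > 1]
28. n16.depth = "wx"  [terminal]
29. n17.key = 19  [len(g.depth) + 17]
30. n19.live = true  [terminal]
31. n20.acc = false  [terminal]
32. n18.key = "kq"  ["kq"]
33. n18.mk = false  [a.acc and f.live]
34. n18.tag = false  [a.acc == true]
35. n21.live = true  [terminal]
36. n17.lab = true  [f.live == true]
37. n0.key = "xv"  ["xv"]
38. n0.mk = true  [true]
39. n0.tag = true  [not A₀.lab]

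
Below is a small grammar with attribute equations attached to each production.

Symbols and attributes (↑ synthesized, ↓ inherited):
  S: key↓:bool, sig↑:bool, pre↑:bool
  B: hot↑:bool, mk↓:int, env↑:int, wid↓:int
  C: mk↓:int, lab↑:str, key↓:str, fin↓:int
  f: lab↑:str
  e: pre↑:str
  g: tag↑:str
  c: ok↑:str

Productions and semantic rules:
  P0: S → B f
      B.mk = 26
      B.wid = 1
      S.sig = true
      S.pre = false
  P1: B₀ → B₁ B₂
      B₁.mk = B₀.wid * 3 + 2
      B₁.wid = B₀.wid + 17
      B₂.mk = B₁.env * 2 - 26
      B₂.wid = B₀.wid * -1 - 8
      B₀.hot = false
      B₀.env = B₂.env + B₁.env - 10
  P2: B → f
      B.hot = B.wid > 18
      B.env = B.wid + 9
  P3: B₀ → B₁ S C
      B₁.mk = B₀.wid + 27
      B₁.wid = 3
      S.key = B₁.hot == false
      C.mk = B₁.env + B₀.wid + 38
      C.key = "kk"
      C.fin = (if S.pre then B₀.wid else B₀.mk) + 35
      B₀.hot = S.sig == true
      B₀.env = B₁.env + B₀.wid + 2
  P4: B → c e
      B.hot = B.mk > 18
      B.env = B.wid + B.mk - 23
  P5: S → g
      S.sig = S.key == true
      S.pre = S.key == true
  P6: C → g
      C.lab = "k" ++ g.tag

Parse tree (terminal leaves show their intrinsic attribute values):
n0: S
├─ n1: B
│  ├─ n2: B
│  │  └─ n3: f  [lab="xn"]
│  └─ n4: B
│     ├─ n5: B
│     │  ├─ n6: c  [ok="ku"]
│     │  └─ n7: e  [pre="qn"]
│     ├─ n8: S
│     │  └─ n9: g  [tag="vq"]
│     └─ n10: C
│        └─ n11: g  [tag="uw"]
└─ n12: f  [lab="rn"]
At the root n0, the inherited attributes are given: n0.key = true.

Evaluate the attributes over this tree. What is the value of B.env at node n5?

1. n0.key = true  [given at root]
2. n1.mk = 26  [26]
3. n1.wid = 1  [1]
4. n2.mk = 5  [B₀.wid * 3 + 2]
5. n2.wid = 18  [B₀.wid + 17]
6. n3.lab = "xn"  [terminal]
7. n2.hot = false  [B.wid > 18]
8. n2.env = 27  [B.wid + 9]
9. n4.mk = 28  [B₁.env * 2 - 26]
10. n4.wid = -9  [B₀.wid * -1 - 8]
11. n5.mk = 18  [B₀.wid + 27]
12. n5.wid = 3  [3]
13. n6.ok = "ku"  [terminal]
14. n7.pre = "qn"  [terminal]
15. n5.hot = false  [B.mk > 18]
16. n5.env = -2  [B.wid + B.mk - 23]
17. n8.key = true  [B₁.hot == false]
18. n9.tag = "vq"  [terminal]
19. n8.sig = true  [S.key == true]
20. n8.pre = true  [S.key == true]
21. n10.mk = 27  [B₁.env + B₀.wid + 38]
22. n10.key = "kk"  ["kk"]
23. n10.fin = 26  [(if S.pre then B₀.wid else B₀.mk) + 35]
24. n11.tag = "uw"  [terminal]
25. n10.lab = "kuw"  ["k" ++ g.tag]
26. n4.hot = true  [S.sig == true]
27. n4.env = -9  [B₁.env + B₀.wid + 2]
28. n1.hot = false  [false]
29. n1.env = 8  [B₂.env + B₁.env - 10]
30. n12.lab = "rn"  [terminal]
31. n0.sig = true  [true]
32. n0.pre = false  [false]

-2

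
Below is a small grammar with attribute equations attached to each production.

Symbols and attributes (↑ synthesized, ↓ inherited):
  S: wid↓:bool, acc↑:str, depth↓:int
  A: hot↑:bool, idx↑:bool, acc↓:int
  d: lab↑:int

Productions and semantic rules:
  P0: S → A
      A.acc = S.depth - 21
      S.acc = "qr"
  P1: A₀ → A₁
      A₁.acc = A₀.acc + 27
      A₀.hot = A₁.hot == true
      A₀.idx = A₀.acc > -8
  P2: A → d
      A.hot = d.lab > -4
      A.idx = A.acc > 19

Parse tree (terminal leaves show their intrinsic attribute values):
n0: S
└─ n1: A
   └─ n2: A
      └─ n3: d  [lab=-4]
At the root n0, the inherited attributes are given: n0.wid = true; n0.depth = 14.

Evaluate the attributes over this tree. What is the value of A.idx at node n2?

true

1. n0.wid = true  [given at root]
2. n0.depth = 14  [given at root]
3. n1.acc = -7  [S.depth - 21]
4. n2.acc = 20  [A₀.acc + 27]
5. n3.lab = -4  [terminal]
6. n2.hot = false  [d.lab > -4]
7. n2.idx = true  [A.acc > 19]
8. n1.hot = false  [A₁.hot == true]
9. n1.idx = true  [A₀.acc > -8]
10. n0.acc = "qr"  ["qr"]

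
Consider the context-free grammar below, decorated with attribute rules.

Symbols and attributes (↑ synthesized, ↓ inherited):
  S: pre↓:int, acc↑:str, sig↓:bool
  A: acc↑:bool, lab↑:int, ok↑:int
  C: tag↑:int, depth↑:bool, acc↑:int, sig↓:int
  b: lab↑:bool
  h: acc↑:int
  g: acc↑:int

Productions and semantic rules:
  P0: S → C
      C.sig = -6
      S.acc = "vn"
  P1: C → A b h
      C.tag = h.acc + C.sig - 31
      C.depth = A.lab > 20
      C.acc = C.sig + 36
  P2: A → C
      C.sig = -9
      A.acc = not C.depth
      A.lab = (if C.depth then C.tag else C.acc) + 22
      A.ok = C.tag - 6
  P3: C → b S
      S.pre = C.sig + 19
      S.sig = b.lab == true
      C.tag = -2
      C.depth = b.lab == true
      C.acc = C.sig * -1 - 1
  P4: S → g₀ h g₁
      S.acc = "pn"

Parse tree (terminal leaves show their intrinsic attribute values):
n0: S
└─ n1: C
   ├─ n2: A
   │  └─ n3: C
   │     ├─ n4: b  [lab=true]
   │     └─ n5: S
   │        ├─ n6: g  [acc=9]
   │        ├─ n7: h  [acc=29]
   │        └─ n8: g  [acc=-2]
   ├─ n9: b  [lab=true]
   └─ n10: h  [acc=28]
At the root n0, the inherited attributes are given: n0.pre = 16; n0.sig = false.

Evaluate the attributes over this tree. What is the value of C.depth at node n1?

false

1. n0.pre = 16  [given at root]
2. n0.sig = false  [given at root]
3. n1.sig = -6  [-6]
4. n3.sig = -9  [-9]
5. n4.lab = true  [terminal]
6. n5.pre = 10  [C.sig + 19]
7. n5.sig = true  [b.lab == true]
8. n6.acc = 9  [terminal]
9. n7.acc = 29  [terminal]
10. n8.acc = -2  [terminal]
11. n5.acc = "pn"  ["pn"]
12. n3.tag = -2  [-2]
13. n3.depth = true  [b.lab == true]
14. n3.acc = 8  [C.sig * -1 - 1]
15. n2.acc = false  [not C.depth]
16. n2.lab = 20  [(if C.depth then C.tag else C.acc) + 22]
17. n2.ok = -8  [C.tag - 6]
18. n9.lab = true  [terminal]
19. n10.acc = 28  [terminal]
20. n1.tag = -9  [h.acc + C.sig - 31]
21. n1.depth = false  [A.lab > 20]
22. n1.acc = 30  [C.sig + 36]
23. n0.acc = "vn"  ["vn"]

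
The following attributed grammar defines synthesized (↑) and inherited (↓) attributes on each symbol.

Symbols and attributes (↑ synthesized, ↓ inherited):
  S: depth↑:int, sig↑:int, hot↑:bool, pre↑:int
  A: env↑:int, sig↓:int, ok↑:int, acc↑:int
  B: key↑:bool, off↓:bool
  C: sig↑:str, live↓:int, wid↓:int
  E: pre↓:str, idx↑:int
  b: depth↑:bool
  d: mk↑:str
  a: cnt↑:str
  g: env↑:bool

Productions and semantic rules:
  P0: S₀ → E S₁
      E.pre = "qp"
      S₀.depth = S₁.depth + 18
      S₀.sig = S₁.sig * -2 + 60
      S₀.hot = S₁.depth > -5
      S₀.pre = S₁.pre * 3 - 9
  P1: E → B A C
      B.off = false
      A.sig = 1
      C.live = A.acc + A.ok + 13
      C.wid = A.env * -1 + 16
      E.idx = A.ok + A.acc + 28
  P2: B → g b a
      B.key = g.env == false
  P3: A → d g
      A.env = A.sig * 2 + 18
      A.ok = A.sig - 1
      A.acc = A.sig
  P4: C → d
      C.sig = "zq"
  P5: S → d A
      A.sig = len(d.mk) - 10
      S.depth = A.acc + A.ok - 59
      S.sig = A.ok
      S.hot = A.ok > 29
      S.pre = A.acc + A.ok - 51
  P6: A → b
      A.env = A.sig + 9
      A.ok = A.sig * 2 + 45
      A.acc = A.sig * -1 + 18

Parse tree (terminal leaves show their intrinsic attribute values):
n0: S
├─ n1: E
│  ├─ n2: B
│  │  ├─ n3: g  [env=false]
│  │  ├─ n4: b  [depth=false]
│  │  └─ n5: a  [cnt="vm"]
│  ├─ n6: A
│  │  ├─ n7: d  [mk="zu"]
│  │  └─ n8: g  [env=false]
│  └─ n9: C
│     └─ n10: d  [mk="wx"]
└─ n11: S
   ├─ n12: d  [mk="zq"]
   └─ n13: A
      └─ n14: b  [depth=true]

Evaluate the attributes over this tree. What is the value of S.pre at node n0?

3

1. n1.pre = "qp"  ["qp"]
2. n2.off = false  [false]
3. n3.env = false  [terminal]
4. n4.depth = false  [terminal]
5. n5.cnt = "vm"  [terminal]
6. n2.key = true  [g.env == false]
7. n6.sig = 1  [1]
8. n7.mk = "zu"  [terminal]
9. n8.env = false  [terminal]
10. n6.env = 20  [A.sig * 2 + 18]
11. n6.ok = 0  [A.sig - 1]
12. n6.acc = 1  [A.sig]
13. n9.live = 14  [A.acc + A.ok + 13]
14. n9.wid = -4  [A.env * -1 + 16]
15. n10.mk = "wx"  [terminal]
16. n9.sig = "zq"  ["zq"]
17. n1.idx = 29  [A.ok + A.acc + 28]
18. n12.mk = "zq"  [terminal]
19. n13.sig = -8  [len(d.mk) - 10]
20. n14.depth = true  [terminal]
21. n13.env = 1  [A.sig + 9]
22. n13.ok = 29  [A.sig * 2 + 45]
23. n13.acc = 26  [A.sig * -1 + 18]
24. n11.depth = -4  [A.acc + A.ok - 59]
25. n11.sig = 29  [A.ok]
26. n11.hot = false  [A.ok > 29]
27. n11.pre = 4  [A.acc + A.ok - 51]
28. n0.depth = 14  [S₁.depth + 18]
29. n0.sig = 2  [S₁.sig * -2 + 60]
30. n0.hot = true  [S₁.depth > -5]
31. n0.pre = 3  [S₁.pre * 3 - 9]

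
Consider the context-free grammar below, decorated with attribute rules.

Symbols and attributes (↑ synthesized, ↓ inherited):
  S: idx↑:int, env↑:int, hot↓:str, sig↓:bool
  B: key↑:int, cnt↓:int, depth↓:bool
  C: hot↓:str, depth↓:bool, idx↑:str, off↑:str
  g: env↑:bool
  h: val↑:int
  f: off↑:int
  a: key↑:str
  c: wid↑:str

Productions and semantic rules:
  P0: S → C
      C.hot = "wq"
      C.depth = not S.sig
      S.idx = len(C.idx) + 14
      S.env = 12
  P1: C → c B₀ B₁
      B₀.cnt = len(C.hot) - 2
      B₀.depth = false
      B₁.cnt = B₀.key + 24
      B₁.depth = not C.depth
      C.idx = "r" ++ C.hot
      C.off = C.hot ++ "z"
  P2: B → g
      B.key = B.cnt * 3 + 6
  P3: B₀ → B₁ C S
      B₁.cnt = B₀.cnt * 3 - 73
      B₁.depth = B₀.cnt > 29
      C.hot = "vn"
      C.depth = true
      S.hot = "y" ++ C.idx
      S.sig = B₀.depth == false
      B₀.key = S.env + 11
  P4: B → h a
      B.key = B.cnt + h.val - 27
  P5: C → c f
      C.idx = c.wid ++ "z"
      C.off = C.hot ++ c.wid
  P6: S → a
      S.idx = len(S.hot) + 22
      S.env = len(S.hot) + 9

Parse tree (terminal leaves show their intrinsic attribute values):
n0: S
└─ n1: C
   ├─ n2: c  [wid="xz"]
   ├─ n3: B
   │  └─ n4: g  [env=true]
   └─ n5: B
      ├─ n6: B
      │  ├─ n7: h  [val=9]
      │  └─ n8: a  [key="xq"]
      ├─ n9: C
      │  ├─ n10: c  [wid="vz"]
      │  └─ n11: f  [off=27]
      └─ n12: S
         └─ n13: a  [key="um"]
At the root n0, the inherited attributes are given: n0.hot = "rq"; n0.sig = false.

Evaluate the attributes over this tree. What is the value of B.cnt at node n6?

17

1. n0.hot = "rq"  [given at root]
2. n0.sig = false  [given at root]
3. n1.hot = "wq"  ["wq"]
4. n1.depth = true  [not S.sig]
5. n2.wid = "xz"  [terminal]
6. n3.cnt = 0  [len(C.hot) - 2]
7. n3.depth = false  [false]
8. n4.env = true  [terminal]
9. n3.key = 6  [B.cnt * 3 + 6]
10. n5.cnt = 30  [B₀.key + 24]
11. n5.depth = false  [not C.depth]
12. n6.cnt = 17  [B₀.cnt * 3 - 73]
13. n6.depth = true  [B₀.cnt > 29]
14. n7.val = 9  [terminal]
15. n8.key = "xq"  [terminal]
16. n6.key = -1  [B.cnt + h.val - 27]
17. n9.hot = "vn"  ["vn"]
18. n9.depth = true  [true]
19. n10.wid = "vz"  [terminal]
20. n11.off = 27  [terminal]
21. n9.idx = "vzz"  [c.wid ++ "z"]
22. n9.off = "vnvz"  [C.hot ++ c.wid]
23. n12.hot = "yvzz"  ["y" ++ C.idx]
24. n12.sig = true  [B₀.depth == false]
25. n13.key = "um"  [terminal]
26. n12.idx = 26  [len(S.hot) + 22]
27. n12.env = 13  [len(S.hot) + 9]
28. n5.key = 24  [S.env + 11]
29. n1.idx = "rwq"  ["r" ++ C.hot]
30. n1.off = "wqz"  [C.hot ++ "z"]
31. n0.idx = 17  [len(C.idx) + 14]
32. n0.env = 12  [12]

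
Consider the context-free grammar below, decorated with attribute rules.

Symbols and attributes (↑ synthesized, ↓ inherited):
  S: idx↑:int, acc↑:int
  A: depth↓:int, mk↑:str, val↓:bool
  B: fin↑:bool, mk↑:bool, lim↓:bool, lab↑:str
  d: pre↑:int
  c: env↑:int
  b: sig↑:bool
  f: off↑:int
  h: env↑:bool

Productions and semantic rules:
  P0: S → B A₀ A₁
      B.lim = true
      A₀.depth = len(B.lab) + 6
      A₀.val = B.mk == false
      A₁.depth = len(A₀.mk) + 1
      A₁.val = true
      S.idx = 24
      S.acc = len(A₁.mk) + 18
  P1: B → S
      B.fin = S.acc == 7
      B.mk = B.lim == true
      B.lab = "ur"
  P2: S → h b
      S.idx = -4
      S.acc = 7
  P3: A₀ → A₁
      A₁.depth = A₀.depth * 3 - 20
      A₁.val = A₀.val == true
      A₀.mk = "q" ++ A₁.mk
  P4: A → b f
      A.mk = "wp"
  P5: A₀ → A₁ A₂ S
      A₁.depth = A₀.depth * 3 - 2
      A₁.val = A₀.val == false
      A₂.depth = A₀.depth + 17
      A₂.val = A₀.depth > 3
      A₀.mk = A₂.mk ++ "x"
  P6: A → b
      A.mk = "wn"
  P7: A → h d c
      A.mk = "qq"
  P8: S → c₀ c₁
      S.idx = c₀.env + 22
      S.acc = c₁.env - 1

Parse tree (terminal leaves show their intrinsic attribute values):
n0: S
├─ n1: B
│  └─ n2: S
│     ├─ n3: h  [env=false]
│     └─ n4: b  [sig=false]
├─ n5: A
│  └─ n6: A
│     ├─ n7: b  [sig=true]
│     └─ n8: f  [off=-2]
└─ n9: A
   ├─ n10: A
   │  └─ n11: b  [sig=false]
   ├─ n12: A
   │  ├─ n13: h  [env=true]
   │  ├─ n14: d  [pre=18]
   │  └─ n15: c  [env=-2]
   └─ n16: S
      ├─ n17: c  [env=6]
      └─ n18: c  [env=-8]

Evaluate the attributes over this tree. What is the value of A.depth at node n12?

21

1. n1.lim = true  [true]
2. n3.env = false  [terminal]
3. n4.sig = false  [terminal]
4. n2.idx = -4  [-4]
5. n2.acc = 7  [7]
6. n1.fin = true  [S.acc == 7]
7. n1.mk = true  [B.lim == true]
8. n1.lab = "ur"  ["ur"]
9. n5.depth = 8  [len(B.lab) + 6]
10. n5.val = false  [B.mk == false]
11. n6.depth = 4  [A₀.depth * 3 - 20]
12. n6.val = false  [A₀.val == true]
13. n7.sig = true  [terminal]
14. n8.off = -2  [terminal]
15. n6.mk = "wp"  ["wp"]
16. n5.mk = "qwp"  ["q" ++ A₁.mk]
17. n9.depth = 4  [len(A₀.mk) + 1]
18. n9.val = true  [true]
19. n10.depth = 10  [A₀.depth * 3 - 2]
20. n10.val = false  [A₀.val == false]
21. n11.sig = false  [terminal]
22. n10.mk = "wn"  ["wn"]
23. n12.depth = 21  [A₀.depth + 17]
24. n12.val = true  [A₀.depth > 3]
25. n13.env = true  [terminal]
26. n14.pre = 18  [terminal]
27. n15.env = -2  [terminal]
28. n12.mk = "qq"  ["qq"]
29. n17.env = 6  [terminal]
30. n18.env = -8  [terminal]
31. n16.idx = 28  [c₀.env + 22]
32. n16.acc = -9  [c₁.env - 1]
33. n9.mk = "qqx"  [A₂.mk ++ "x"]
34. n0.idx = 24  [24]
35. n0.acc = 21  [len(A₁.mk) + 18]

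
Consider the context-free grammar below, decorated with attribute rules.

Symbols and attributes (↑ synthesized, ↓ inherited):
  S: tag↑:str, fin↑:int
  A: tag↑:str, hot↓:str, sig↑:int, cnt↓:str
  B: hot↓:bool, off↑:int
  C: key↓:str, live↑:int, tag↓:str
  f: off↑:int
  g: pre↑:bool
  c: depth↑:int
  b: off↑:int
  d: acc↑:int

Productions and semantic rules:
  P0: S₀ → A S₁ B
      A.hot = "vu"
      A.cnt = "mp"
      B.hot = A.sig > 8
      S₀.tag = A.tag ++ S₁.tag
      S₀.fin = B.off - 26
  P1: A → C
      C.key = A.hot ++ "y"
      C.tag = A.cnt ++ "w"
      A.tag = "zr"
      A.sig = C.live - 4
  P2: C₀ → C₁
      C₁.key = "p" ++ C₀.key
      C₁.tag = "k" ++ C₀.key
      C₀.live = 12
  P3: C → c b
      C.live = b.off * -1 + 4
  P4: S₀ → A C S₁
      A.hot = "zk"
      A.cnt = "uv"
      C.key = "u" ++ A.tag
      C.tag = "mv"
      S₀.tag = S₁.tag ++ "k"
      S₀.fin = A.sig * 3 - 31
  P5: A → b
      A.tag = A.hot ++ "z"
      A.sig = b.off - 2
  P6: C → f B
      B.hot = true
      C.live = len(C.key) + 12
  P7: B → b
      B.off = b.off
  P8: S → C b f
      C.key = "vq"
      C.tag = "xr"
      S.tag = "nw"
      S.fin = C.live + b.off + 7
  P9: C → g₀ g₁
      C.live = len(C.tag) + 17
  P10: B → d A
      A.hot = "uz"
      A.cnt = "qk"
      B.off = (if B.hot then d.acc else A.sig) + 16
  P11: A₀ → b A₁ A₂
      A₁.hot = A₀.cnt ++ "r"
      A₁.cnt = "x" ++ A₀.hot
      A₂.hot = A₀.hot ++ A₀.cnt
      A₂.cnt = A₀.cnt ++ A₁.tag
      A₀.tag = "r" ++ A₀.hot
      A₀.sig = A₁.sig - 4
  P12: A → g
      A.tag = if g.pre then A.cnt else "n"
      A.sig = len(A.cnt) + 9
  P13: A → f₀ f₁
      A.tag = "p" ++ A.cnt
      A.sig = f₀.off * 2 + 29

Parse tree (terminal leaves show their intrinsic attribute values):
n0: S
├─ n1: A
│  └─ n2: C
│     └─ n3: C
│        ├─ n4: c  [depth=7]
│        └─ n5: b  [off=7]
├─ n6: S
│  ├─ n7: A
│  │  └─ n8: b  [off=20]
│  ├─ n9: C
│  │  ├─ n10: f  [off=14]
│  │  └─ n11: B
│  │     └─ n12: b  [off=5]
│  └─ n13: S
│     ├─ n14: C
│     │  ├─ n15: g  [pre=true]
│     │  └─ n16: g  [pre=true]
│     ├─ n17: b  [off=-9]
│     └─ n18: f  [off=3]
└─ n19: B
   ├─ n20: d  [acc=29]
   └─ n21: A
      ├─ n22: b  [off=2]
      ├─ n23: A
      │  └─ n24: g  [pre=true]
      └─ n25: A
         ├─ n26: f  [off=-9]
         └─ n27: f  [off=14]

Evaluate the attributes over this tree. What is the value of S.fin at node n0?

1. n1.hot = "vu"  ["vu"]
2. n1.cnt = "mp"  ["mp"]
3. n2.key = "vuy"  [A.hot ++ "y"]
4. n2.tag = "mpw"  [A.cnt ++ "w"]
5. n3.key = "pvuy"  ["p" ++ C₀.key]
6. n3.tag = "kvuy"  ["k" ++ C₀.key]
7. n4.depth = 7  [terminal]
8. n5.off = 7  [terminal]
9. n3.live = -3  [b.off * -1 + 4]
10. n2.live = 12  [12]
11. n1.tag = "zr"  ["zr"]
12. n1.sig = 8  [C.live - 4]
13. n7.hot = "zk"  ["zk"]
14. n7.cnt = "uv"  ["uv"]
15. n8.off = 20  [terminal]
16. n7.tag = "zkz"  [A.hot ++ "z"]
17. n7.sig = 18  [b.off - 2]
18. n9.key = "uzkz"  ["u" ++ A.tag]
19. n9.tag = "mv"  ["mv"]
20. n10.off = 14  [terminal]
21. n11.hot = true  [true]
22. n12.off = 5  [terminal]
23. n11.off = 5  [b.off]
24. n9.live = 16  [len(C.key) + 12]
25. n14.key = "vq"  ["vq"]
26. n14.tag = "xr"  ["xr"]
27. n15.pre = true  [terminal]
28. n16.pre = true  [terminal]
29. n14.live = 19  [len(C.tag) + 17]
30. n17.off = -9  [terminal]
31. n18.off = 3  [terminal]
32. n13.tag = "nw"  ["nw"]
33. n13.fin = 17  [C.live + b.off + 7]
34. n6.tag = "nwk"  [S₁.tag ++ "k"]
35. n6.fin = 23  [A.sig * 3 - 31]
36. n19.hot = false  [A.sig > 8]
37. n20.acc = 29  [terminal]
38. n21.hot = "uz"  ["uz"]
39. n21.cnt = "qk"  ["qk"]
40. n22.off = 2  [terminal]
41. n23.hot = "qkr"  [A₀.cnt ++ "r"]
42. n23.cnt = "xuz"  ["x" ++ A₀.hot]
43. n24.pre = true  [terminal]
44. n23.tag = "xuz"  [if g.pre then A.cnt else "n"]
45. n23.sig = 12  [len(A.cnt) + 9]
46. n25.hot = "uzqk"  [A₀.hot ++ A₀.cnt]
47. n25.cnt = "qkxuz"  [A₀.cnt ++ A₁.tag]
48. n26.off = -9  [terminal]
49. n27.off = 14  [terminal]
50. n25.tag = "pqkxuz"  ["p" ++ A.cnt]
51. n25.sig = 11  [f₀.off * 2 + 29]
52. n21.tag = "ruz"  ["r" ++ A₀.hot]
53. n21.sig = 8  [A₁.sig - 4]
54. n19.off = 24  [(if B.hot then d.acc else A.sig) + 16]
55. n0.tag = "zrnwk"  [A.tag ++ S₁.tag]
56. n0.fin = -2  [B.off - 26]

-2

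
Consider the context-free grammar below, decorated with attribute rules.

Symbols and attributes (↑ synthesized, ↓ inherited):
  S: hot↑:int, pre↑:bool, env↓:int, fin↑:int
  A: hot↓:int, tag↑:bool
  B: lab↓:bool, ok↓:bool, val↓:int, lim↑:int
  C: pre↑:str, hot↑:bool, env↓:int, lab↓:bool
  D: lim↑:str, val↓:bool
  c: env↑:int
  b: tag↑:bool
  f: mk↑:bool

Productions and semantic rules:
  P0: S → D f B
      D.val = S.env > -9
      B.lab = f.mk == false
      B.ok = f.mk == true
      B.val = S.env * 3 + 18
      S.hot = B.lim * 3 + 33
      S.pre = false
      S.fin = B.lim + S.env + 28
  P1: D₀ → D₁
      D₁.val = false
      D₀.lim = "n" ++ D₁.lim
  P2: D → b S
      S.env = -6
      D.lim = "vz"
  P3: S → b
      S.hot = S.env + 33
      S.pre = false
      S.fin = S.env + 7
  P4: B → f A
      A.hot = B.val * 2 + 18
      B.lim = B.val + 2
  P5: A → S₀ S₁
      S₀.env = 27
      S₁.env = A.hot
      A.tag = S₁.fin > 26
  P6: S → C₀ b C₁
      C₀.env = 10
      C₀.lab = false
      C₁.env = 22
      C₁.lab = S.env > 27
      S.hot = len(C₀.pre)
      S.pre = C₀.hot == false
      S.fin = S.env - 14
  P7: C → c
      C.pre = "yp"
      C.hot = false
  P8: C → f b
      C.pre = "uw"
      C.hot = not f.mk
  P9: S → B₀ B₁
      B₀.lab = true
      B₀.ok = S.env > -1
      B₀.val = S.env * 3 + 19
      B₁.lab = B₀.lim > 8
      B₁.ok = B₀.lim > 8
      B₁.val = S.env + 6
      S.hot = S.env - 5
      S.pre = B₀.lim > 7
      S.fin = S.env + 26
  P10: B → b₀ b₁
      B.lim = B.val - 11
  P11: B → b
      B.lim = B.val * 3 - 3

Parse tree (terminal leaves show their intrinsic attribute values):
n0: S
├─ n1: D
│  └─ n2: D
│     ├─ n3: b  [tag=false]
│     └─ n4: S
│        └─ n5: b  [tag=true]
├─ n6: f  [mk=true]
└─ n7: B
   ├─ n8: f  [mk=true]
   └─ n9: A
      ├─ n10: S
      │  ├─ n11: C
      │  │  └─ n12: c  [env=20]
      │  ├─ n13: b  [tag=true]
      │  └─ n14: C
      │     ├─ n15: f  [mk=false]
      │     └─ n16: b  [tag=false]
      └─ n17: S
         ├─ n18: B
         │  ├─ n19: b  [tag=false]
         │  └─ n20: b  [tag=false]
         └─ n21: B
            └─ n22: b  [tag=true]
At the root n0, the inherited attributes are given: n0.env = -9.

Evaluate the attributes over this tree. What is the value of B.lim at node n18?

8

1. n0.env = -9  [given at root]
2. n1.val = false  [S.env > -9]
3. n2.val = false  [false]
4. n3.tag = false  [terminal]
5. n4.env = -6  [-6]
6. n5.tag = true  [terminal]
7. n4.hot = 27  [S.env + 33]
8. n4.pre = false  [false]
9. n4.fin = 1  [S.env + 7]
10. n2.lim = "vz"  ["vz"]
11. n1.lim = "nvz"  ["n" ++ D₁.lim]
12. n6.mk = true  [terminal]
13. n7.lab = false  [f.mk == false]
14. n7.ok = true  [f.mk == true]
15. n7.val = -9  [S.env * 3 + 18]
16. n8.mk = true  [terminal]
17. n9.hot = 0  [B.val * 2 + 18]
18. n10.env = 27  [27]
19. n11.env = 10  [10]
20. n11.lab = false  [false]
21. n12.env = 20  [terminal]
22. n11.pre = "yp"  ["yp"]
23. n11.hot = false  [false]
24. n13.tag = true  [terminal]
25. n14.env = 22  [22]
26. n14.lab = false  [S.env > 27]
27. n15.mk = false  [terminal]
28. n16.tag = false  [terminal]
29. n14.pre = "uw"  ["uw"]
30. n14.hot = true  [not f.mk]
31. n10.hot = 2  [len(C₀.pre)]
32. n10.pre = true  [C₀.hot == false]
33. n10.fin = 13  [S.env - 14]
34. n17.env = 0  [A.hot]
35. n18.lab = true  [true]
36. n18.ok = true  [S.env > -1]
37. n18.val = 19  [S.env * 3 + 19]
38. n19.tag = false  [terminal]
39. n20.tag = false  [terminal]
40. n18.lim = 8  [B.val - 11]
41. n21.lab = false  [B₀.lim > 8]
42. n21.ok = false  [B₀.lim > 8]
43. n21.val = 6  [S.env + 6]
44. n22.tag = true  [terminal]
45. n21.lim = 15  [B.val * 3 - 3]
46. n17.hot = -5  [S.env - 5]
47. n17.pre = true  [B₀.lim > 7]
48. n17.fin = 26  [S.env + 26]
49. n9.tag = false  [S₁.fin > 26]
50. n7.lim = -7  [B.val + 2]
51. n0.hot = 12  [B.lim * 3 + 33]
52. n0.pre = false  [false]
53. n0.fin = 12  [B.lim + S.env + 28]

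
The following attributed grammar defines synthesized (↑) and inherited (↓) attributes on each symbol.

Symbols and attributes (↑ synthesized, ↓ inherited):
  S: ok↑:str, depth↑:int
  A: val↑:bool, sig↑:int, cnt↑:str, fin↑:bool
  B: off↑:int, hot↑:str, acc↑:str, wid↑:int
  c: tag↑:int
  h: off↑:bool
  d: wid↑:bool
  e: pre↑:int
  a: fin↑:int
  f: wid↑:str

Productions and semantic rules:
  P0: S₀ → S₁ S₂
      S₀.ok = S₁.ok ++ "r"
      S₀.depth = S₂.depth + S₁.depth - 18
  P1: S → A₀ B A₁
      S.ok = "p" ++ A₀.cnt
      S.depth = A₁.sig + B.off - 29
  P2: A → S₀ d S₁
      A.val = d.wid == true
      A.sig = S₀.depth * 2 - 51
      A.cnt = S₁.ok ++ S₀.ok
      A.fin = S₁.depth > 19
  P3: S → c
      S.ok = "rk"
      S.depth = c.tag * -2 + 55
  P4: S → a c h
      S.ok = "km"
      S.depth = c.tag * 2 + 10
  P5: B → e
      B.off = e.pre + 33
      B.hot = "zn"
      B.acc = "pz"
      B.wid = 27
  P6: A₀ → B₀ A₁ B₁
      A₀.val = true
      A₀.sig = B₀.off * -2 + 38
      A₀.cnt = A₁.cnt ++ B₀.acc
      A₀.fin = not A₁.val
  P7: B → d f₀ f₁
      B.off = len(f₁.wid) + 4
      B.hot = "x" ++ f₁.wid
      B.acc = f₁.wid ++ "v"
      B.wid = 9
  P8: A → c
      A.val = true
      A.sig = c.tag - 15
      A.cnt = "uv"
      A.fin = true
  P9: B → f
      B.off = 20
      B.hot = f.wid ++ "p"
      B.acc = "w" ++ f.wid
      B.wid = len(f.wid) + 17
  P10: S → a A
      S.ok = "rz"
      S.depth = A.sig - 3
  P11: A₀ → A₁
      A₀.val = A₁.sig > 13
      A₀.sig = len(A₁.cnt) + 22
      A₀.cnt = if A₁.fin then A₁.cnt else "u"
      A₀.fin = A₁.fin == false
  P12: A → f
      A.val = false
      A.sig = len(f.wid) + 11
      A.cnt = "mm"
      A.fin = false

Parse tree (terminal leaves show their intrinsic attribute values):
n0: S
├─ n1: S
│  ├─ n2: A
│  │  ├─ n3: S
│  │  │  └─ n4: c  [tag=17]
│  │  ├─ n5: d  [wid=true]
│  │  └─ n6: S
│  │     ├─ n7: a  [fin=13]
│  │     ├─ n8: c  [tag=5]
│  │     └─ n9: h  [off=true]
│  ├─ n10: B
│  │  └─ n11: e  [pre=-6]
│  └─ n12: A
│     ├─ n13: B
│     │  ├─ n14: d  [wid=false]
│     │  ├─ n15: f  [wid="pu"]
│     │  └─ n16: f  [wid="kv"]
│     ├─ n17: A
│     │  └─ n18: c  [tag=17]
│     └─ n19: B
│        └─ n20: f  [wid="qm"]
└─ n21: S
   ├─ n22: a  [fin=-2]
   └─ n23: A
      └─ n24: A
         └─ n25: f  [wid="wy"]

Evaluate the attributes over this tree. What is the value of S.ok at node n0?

1. n4.tag = 17  [terminal]
2. n3.ok = "rk"  ["rk"]
3. n3.depth = 21  [c.tag * -2 + 55]
4. n5.wid = true  [terminal]
5. n7.fin = 13  [terminal]
6. n8.tag = 5  [terminal]
7. n9.off = true  [terminal]
8. n6.ok = "km"  ["km"]
9. n6.depth = 20  [c.tag * 2 + 10]
10. n2.val = true  [d.wid == true]
11. n2.sig = -9  [S₀.depth * 2 - 51]
12. n2.cnt = "kmrk"  [S₁.ok ++ S₀.ok]
13. n2.fin = true  [S₁.depth > 19]
14. n11.pre = -6  [terminal]
15. n10.off = 27  [e.pre + 33]
16. n10.hot = "zn"  ["zn"]
17. n10.acc = "pz"  ["pz"]
18. n10.wid = 27  [27]
19. n14.wid = false  [terminal]
20. n15.wid = "pu"  [terminal]
21. n16.wid = "kv"  [terminal]
22. n13.off = 6  [len(f₁.wid) + 4]
23. n13.hot = "xkv"  ["x" ++ f₁.wid]
24. n13.acc = "kvv"  [f₁.wid ++ "v"]
25. n13.wid = 9  [9]
26. n18.tag = 17  [terminal]
27. n17.val = true  [true]
28. n17.sig = 2  [c.tag - 15]
29. n17.cnt = "uv"  ["uv"]
30. n17.fin = true  [true]
31. n20.wid = "qm"  [terminal]
32. n19.off = 20  [20]
33. n19.hot = "qmp"  [f.wid ++ "p"]
34. n19.acc = "wqm"  ["w" ++ f.wid]
35. n19.wid = 19  [len(f.wid) + 17]
36. n12.val = true  [true]
37. n12.sig = 26  [B₀.off * -2 + 38]
38. n12.cnt = "uvkvv"  [A₁.cnt ++ B₀.acc]
39. n12.fin = false  [not A₁.val]
40. n1.ok = "pkmrk"  ["p" ++ A₀.cnt]
41. n1.depth = 24  [A₁.sig + B.off - 29]
42. n22.fin = -2  [terminal]
43. n25.wid = "wy"  [terminal]
44. n24.val = false  [false]
45. n24.sig = 13  [len(f.wid) + 11]
46. n24.cnt = "mm"  ["mm"]
47. n24.fin = false  [false]
48. n23.val = false  [A₁.sig > 13]
49. n23.sig = 24  [len(A₁.cnt) + 22]
50. n23.cnt = "u"  [if A₁.fin then A₁.cnt else "u"]
51. n23.fin = true  [A₁.fin == false]
52. n21.ok = "rz"  ["rz"]
53. n21.depth = 21  [A.sig - 3]
54. n0.ok = "pkmrkr"  [S₁.ok ++ "r"]
55. n0.depth = 27  [S₂.depth + S₁.depth - 18]

"pkmrkr"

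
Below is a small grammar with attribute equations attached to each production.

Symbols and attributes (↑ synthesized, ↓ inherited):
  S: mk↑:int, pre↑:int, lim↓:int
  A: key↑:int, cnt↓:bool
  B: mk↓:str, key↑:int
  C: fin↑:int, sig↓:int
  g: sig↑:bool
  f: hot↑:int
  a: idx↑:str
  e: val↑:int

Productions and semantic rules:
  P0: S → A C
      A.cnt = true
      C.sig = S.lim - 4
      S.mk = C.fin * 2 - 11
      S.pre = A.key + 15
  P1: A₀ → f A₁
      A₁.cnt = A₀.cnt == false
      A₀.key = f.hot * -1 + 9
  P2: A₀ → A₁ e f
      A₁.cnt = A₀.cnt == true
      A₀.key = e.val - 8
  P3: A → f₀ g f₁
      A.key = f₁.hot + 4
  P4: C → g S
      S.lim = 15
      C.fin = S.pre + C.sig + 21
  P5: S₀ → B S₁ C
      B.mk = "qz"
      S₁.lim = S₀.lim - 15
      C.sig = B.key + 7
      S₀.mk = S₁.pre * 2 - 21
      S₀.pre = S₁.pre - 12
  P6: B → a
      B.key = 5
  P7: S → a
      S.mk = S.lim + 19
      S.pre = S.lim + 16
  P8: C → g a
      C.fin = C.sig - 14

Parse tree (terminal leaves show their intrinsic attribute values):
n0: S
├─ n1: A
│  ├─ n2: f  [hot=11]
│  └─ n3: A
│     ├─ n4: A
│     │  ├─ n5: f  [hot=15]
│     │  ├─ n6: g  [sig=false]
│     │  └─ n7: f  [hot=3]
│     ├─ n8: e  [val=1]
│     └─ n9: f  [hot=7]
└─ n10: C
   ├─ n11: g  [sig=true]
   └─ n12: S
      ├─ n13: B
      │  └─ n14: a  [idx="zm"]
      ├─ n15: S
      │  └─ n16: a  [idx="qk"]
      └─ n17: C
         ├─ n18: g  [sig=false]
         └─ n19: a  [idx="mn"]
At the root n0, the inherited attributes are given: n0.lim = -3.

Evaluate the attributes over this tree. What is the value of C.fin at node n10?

1. n0.lim = -3  [given at root]
2. n1.cnt = true  [true]
3. n2.hot = 11  [terminal]
4. n3.cnt = false  [A₀.cnt == false]
5. n4.cnt = false  [A₀.cnt == true]
6. n5.hot = 15  [terminal]
7. n6.sig = false  [terminal]
8. n7.hot = 3  [terminal]
9. n4.key = 7  [f₁.hot + 4]
10. n8.val = 1  [terminal]
11. n9.hot = 7  [terminal]
12. n3.key = -7  [e.val - 8]
13. n1.key = -2  [f.hot * -1 + 9]
14. n10.sig = -7  [S.lim - 4]
15. n11.sig = true  [terminal]
16. n12.lim = 15  [15]
17. n13.mk = "qz"  ["qz"]
18. n14.idx = "zm"  [terminal]
19. n13.key = 5  [5]
20. n15.lim = 0  [S₀.lim - 15]
21. n16.idx = "qk"  [terminal]
22. n15.mk = 19  [S.lim + 19]
23. n15.pre = 16  [S.lim + 16]
24. n17.sig = 12  [B.key + 7]
25. n18.sig = false  [terminal]
26. n19.idx = "mn"  [terminal]
27. n17.fin = -2  [C.sig - 14]
28. n12.mk = 11  [S₁.pre * 2 - 21]
29. n12.pre = 4  [S₁.pre - 12]
30. n10.fin = 18  [S.pre + C.sig + 21]
31. n0.mk = 25  [C.fin * 2 - 11]
32. n0.pre = 13  [A.key + 15]

18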